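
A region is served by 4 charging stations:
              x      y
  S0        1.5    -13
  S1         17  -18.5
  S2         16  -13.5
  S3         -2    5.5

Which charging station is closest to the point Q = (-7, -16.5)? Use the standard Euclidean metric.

Squared Euclidean distances:
|QS0|² = (-7−1.5)² + (-16.5−(-13))² = 72.25 + 12.25 = 84.5
|QS1|² = (-7−17)² + (-16.5−(-18.5))² = 576 + 4 = 580
|QS2|² = (-7−16)² + (-16.5−(-13.5))² = 529 + 9 = 538
|QS3|² = (-7−(-2))² + (-16.5−5.5)² = 25 + 484 = 509
Minimum is at S0.

S0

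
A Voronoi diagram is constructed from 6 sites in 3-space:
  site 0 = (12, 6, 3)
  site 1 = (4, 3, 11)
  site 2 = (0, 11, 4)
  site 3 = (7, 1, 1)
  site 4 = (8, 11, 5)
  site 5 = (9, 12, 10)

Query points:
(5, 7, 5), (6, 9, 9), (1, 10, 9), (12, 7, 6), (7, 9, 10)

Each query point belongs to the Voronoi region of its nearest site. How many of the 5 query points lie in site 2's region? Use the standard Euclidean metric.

(5, 7, 5) — d² to each: site 0:54, site 1:53, site 2:42, site 3:56, site 4:25, site 5:66 → nearest is site 4
(6, 9, 9) — d² to each: site 0:81, site 1:44, site 2:65, site 3:129, site 4:24, site 5:19 → nearest is site 5
(1, 10, 9) — d² to each: site 0:173, site 1:62, site 2:27, site 3:181, site 4:66, site 5:69 → nearest is site 2
(12, 7, 6) — d² to each: site 0:10, site 1:105, site 2:164, site 3:86, site 4:33, site 5:50 → nearest is site 0
(7, 9, 10) — d² to each: site 0:83, site 1:46, site 2:89, site 3:145, site 4:30, site 5:13 → nearest is site 5
1 of the 5 points has site 2 as nearest.

1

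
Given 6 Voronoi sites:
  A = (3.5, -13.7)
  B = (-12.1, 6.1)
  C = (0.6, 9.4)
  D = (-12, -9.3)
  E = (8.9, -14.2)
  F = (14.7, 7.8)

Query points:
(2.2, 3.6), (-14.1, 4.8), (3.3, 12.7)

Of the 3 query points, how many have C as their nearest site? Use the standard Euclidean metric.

2

(2.2, 3.6) — d² to each: A:300.98, B:210.74, C:36.2, D:368.05, E:361.73, F:173.89 → nearest is C
(-14.1, 4.8) — d² to each: A:652.01, B:5.69, C:237.25, D:203.22, E:890, F:838.44 → nearest is B
(3.3, 12.7) — d² to each: A:697, B:280.72, C:18.18, D:718.09, E:754.97, F:153.97 → nearest is C
2 of the 3 points have C as nearest.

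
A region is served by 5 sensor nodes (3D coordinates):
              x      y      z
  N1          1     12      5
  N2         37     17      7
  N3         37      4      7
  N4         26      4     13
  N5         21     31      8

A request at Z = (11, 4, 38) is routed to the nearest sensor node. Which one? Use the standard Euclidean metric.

N4

Squared Euclidean distances:
|ZN1|² = (11−1)² + (4−12)² + (38−5)² = 100 + 64 + 1089 = 1253
|ZN2|² = (11−37)² + (4−17)² + (38−7)² = 676 + 169 + 961 = 1806
|ZN3|² = (11−37)² + (4−4)² + (38−7)² = 676 + 0 + 961 = 1637
|ZN4|² = (11−26)² + (4−4)² + (38−13)² = 225 + 0 + 625 = 850
|ZN5|² = (11−21)² + (4−31)² + (38−8)² = 100 + 729 + 900 = 1729
The smallest is to N4, so Z lies in the Voronoi region of N4.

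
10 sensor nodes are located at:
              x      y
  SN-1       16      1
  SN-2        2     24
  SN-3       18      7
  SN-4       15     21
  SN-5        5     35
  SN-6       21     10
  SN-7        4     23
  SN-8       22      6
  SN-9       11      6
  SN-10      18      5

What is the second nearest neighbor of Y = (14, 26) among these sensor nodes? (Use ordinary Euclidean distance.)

Compare squared distances (the ordering matches that of the actual distances):
d²(Y, SN-1) = 4 + 625 = 629
d²(Y, SN-2) = 144 + 4 = 148
d²(Y, SN-3) = 16 + 361 = 377
d²(Y, SN-4) = 1 + 25 = 26
d²(Y, SN-5) = 81 + 81 = 162
d²(Y, SN-6) = 49 + 256 = 305
d²(Y, SN-7) = 100 + 9 = 109
d²(Y, SN-8) = 64 + 400 = 464
d²(Y, SN-9) = 9 + 400 = 409
d²(Y, SN-10) = 16 + 441 = 457
Sorted ascending: SN-4, SN-7, SN-2, … — the second-nearest is SN-7.

SN-7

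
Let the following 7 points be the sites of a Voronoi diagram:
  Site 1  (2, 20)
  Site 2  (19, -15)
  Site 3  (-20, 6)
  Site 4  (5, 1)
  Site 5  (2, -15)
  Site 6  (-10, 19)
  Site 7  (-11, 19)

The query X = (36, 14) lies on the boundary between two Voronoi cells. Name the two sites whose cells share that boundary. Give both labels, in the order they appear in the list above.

Site 2 and Site 4

Squared distances from X to each site:
d²(X, Site 1) = 1156 + 36 = 1192
d²(X, Site 2) = 289 + 841 = 1130
d²(X, Site 3) = 3136 + 64 = 3200
d²(X, Site 4) = 961 + 169 = 1130
d²(X, Site 5) = 1156 + 841 = 1997
d²(X, Site 6) = 2116 + 25 = 2141
d²(X, Site 7) = 2209 + 25 = 2234
X is equidistant from Site 2 and Site 4 (both at squared distance 1130), and every other site is strictly farther — so X lies on the Site 2–Site 4 Voronoi edge.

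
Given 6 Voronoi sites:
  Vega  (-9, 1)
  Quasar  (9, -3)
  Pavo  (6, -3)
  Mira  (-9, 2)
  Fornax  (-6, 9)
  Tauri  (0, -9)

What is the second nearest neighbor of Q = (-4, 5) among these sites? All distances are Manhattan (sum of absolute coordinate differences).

d(Q, Vega) = |-4−(-9)| + |5−1| = 5 + 4 = 9
d(Q, Quasar) = |-4−9| + |5−(-3)| = 13 + 8 = 21
d(Q, Pavo) = |-4−6| + |5−(-3)| = 10 + 8 = 18
d(Q, Mira) = |-4−(-9)| + |5−2| = 5 + 3 = 8
d(Q, Fornax) = |-4−(-6)| + |5−9| = 2 + 4 = 6
d(Q, Tauri) = |-4−0| + |5−(-9)| = 4 + 14 = 18
Sorted ascending: Fornax, Mira, Vega, … — the second-nearest is Mira.

Mira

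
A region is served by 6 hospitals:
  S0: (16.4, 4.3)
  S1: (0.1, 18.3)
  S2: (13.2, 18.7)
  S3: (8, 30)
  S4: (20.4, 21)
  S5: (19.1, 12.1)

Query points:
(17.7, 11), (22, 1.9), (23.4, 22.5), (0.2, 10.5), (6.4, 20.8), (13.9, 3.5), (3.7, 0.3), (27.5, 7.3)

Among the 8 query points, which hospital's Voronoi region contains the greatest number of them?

S0

(17.7, 11) — d² to each: S0:46.58, S1:363.05, S2:79.54, S3:455.09, S4:107.29, S5:3.17 → nearest is S5
(22, 1.9) — d² to each: S0:37.12, S1:748.57, S2:359.68, S3:985.61, S4:367.37, S5:112.45 → nearest is S0
(23.4, 22.5) — d² to each: S0:380.24, S1:560.53, S2:118.48, S3:293.41, S4:11.25, S5:126.65 → nearest is S4
(0.2, 10.5) — d² to each: S0:300.88, S1:60.85, S2:236.24, S3:441.09, S4:518.29, S5:359.77 → nearest is S1
(6.4, 20.8) — d² to each: S0:372.25, S1:45.94, S2:50.65, S3:87.2, S4:196.04, S5:236.98 → nearest is S1
(13.9, 3.5) — d² to each: S0:6.89, S1:409.48, S2:231.53, S3:737.06, S4:348.5, S5:101 → nearest is S0
(3.7, 0.3) — d² to each: S0:177.29, S1:336.96, S2:428.81, S3:900.58, S4:707.38, S5:376.4 → nearest is S0
(27.5, 7.3) — d² to each: S0:132.21, S1:871.76, S2:334.45, S3:895.54, S4:238.1, S5:93.6 → nearest is S5
Tally — S0:3, S1:2, S4:1, S5:2. S0 captures the most (3).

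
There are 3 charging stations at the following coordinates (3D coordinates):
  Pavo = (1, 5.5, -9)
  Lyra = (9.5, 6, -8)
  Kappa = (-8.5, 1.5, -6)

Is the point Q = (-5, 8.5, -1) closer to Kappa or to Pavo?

Compare squared distances:
d²(Q, Kappa) = (-5−(-8.5))² + (8.5−1.5)² + (-1−(-6))² = 12.25 + 49 + 25 = 86.25
d²(Q, Pavo) = (-5−1)² + (8.5−5.5)² + (-1−(-9))² = 36 + 9 + 64 = 109
86.25 < 109, so Kappa is closer.

Kappa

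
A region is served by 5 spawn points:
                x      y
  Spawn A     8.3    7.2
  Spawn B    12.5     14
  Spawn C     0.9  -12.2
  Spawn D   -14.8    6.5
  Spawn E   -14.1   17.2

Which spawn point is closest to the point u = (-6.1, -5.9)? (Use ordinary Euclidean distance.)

Spawn C

Squared Euclidean distances:
d²(u, Spawn A) = (-6.1−8.3)² + (-5.9−7.2)² = 207.36 + 171.61 = 378.97
d²(u, Spawn B) = (-6.1−12.5)² + (-5.9−14)² = 345.96 + 396.01 = 741.97
d²(u, Spawn C) = (-6.1−0.9)² + (-5.9−(-12.2))² = 49 + 39.69 = 88.69
d²(u, Spawn D) = (-6.1−(-14.8))² + (-5.9−6.5)² = 75.69 + 153.76 = 229.45
d²(u, Spawn E) = (-6.1−(-14.1))² + (-5.9−17.2)² = 64 + 533.61 = 597.61
Spawn C is nearest.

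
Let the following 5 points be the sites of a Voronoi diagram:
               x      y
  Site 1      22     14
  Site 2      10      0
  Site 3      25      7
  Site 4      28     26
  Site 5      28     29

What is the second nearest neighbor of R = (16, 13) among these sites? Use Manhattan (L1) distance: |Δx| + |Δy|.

d(R, Site 1) = |16−22| + |13−14| = 6 + 1 = 7
d(R, Site 2) = |16−10| + |13−0| = 6 + 13 = 19
d(R, Site 3) = |16−25| + |13−7| = 9 + 6 = 15
d(R, Site 4) = |16−28| + |13−26| = 12 + 13 = 25
d(R, Site 5) = |16−28| + |13−29| = 12 + 16 = 28
Sorted ascending: Site 1, Site 3, Site 2, … — the second-nearest is Site 3.

Site 3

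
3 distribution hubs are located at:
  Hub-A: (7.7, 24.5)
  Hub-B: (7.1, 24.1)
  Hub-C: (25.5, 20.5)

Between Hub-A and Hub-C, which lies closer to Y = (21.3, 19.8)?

Compare squared distances:
d²(Y, Hub-A) = (21.3−7.7)² + (19.8−24.5)² = 184.96 + 22.09 = 207.05
d²(Y, Hub-C) = (21.3−25.5)² + (19.8−20.5)² = 17.64 + 0.49 = 18.13
207.05 > 18.13, so Hub-C is closer.

Hub-C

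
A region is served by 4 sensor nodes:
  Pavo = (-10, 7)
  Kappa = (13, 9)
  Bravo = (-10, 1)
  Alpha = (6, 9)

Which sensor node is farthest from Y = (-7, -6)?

Squared Euclidean distances:
d²(Y, Pavo) = 9 + 169 = 178
d²(Y, Kappa) = 400 + 225 = 625
d²(Y, Bravo) = 9 + 49 = 58
d²(Y, Alpha) = 169 + 225 = 394
The largest is to Kappa.

Kappa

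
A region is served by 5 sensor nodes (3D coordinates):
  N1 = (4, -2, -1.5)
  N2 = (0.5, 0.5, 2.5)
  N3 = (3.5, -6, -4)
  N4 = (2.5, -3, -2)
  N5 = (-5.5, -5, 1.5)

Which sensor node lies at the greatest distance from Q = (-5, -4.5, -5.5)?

N2

Squared Euclidean distances:
|QN1|² = (-5−4)² + (-4.5−(-2))² + (-5.5−(-1.5))² = 81 + 6.25 + 16 = 103.25
|QN2|² = (-5−0.5)² + (-4.5−0.5)² + (-5.5−2.5)² = 30.25 + 25 + 64 = 119.25
|QN3|² = (-5−3.5)² + (-4.5−(-6))² + (-5.5−(-4))² = 72.25 + 2.25 + 2.25 = 76.75
|QN4|² = (-5−2.5)² + (-4.5−(-3))² + (-5.5−(-2))² = 56.25 + 2.25 + 12.25 = 70.75
|QN5|² = (-5−(-5.5))² + (-4.5−(-5))² + (-5.5−1.5)² = 0.25 + 0.25 + 49 = 49.5
The largest is to N2.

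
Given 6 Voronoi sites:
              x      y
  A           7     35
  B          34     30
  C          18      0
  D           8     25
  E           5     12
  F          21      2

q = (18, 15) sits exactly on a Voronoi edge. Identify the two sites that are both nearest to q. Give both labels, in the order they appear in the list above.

Squared distances from q to each site:
|qA|² = (18−7)² + (15−35)² = 121 + 400 = 521
|qB|² = (18−34)² + (15−30)² = 256 + 225 = 481
|qC|² = (18−18)² + (15−0)² = 0 + 225 = 225
|qD|² = (18−8)² + (15−25)² = 100 + 100 = 200
|qE|² = (18−5)² + (15−12)² = 169 + 9 = 178
|qF|² = (18−21)² + (15−2)² = 9 + 169 = 178
q is equidistant from E and F (both at squared distance 178), and every other site is strictly farther — so q lies on the E–F Voronoi edge.

E and F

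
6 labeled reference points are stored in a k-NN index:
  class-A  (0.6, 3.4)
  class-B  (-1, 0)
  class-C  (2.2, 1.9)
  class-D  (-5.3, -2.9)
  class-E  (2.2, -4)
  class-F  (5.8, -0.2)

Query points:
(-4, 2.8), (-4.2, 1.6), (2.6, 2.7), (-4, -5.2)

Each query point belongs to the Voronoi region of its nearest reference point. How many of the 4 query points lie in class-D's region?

1

(-4, 2.8) — d² to each: class-A:21.52, class-B:16.84, class-C:39.25, class-D:34.18, class-E:84.68, class-F:105.04 → nearest is class-B
(-4.2, 1.6) — d² to each: class-A:26.28, class-B:12.8, class-C:41.05, class-D:21.46, class-E:72.32, class-F:103.24 → nearest is class-B
(2.6, 2.7) — d² to each: class-A:4.49, class-B:20.25, class-C:0.8, class-D:93.77, class-E:45.05, class-F:18.65 → nearest is class-C
(-4, -5.2) — d² to each: class-A:95.12, class-B:36.04, class-C:88.85, class-D:6.98, class-E:39.88, class-F:121.04 → nearest is class-D
1 of the 4 points has class-D as nearest.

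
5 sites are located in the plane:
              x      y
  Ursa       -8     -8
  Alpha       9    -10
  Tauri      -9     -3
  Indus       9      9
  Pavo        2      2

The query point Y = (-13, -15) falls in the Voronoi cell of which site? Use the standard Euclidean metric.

Squared Euclidean distances:
d²(Y, Ursa) = (-13−(-8))² + (-15−(-8))² = 25 + 49 = 74
d²(Y, Alpha) = (-13−9)² + (-15−(-10))² = 484 + 25 = 509
d²(Y, Tauri) = (-13−(-9))² + (-15−(-3))² = 16 + 144 = 160
d²(Y, Indus) = (-13−9)² + (-15−9)² = 484 + 576 = 1060
d²(Y, Pavo) = (-13−2)² + (-15−2)² = 225 + 289 = 514
The smallest is to Ursa, so Y lies in the Voronoi region of Ursa.

Ursa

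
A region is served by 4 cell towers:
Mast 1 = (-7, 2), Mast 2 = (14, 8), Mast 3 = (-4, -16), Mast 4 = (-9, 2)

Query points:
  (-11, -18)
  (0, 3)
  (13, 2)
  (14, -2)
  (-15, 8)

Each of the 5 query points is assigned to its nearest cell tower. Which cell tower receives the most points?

Mast 2

(-11, -18) — d² to each: Mast 1:416, Mast 2:1301, Mast 3:53, Mast 4:404 → nearest is Mast 3
(0, 3) — d² to each: Mast 1:50, Mast 2:221, Mast 3:377, Mast 4:82 → nearest is Mast 1
(13, 2) — d² to each: Mast 1:400, Mast 2:37, Mast 3:613, Mast 4:484 → nearest is Mast 2
(14, -2) — d² to each: Mast 1:457, Mast 2:100, Mast 3:520, Mast 4:545 → nearest is Mast 2
(-15, 8) — d² to each: Mast 1:100, Mast 2:841, Mast 3:697, Mast 4:72 → nearest is Mast 4
Tally — Mast 1:1, Mast 2:2, Mast 3:1, Mast 4:1. Mast 2 captures the most (2).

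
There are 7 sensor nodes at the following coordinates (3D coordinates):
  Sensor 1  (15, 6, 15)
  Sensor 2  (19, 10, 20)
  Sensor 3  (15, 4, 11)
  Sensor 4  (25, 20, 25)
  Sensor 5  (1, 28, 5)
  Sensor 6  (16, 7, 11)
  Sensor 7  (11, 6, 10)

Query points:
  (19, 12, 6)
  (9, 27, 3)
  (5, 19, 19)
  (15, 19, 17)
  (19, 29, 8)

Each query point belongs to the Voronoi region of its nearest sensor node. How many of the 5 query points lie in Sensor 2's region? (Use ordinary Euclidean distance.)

2

(19, 12, 6) — d² to each: Sensor 1:133, Sensor 2:200, Sensor 3:105, Sensor 4:461, Sensor 5:581, Sensor 6:59, Sensor 7:116 → nearest is Sensor 6
(9, 27, 3) — d² to each: Sensor 1:621, Sensor 2:678, Sensor 3:629, Sensor 4:789, Sensor 5:69, Sensor 6:513, Sensor 7:494 → nearest is Sensor 5
(5, 19, 19) — d² to each: Sensor 1:285, Sensor 2:278, Sensor 3:389, Sensor 4:437, Sensor 5:293, Sensor 6:329, Sensor 7:286 → nearest is Sensor 2
(15, 19, 17) — d² to each: Sensor 1:173, Sensor 2:106, Sensor 3:261, Sensor 4:165, Sensor 5:421, Sensor 6:181, Sensor 7:234 → nearest is Sensor 2
(19, 29, 8) — d² to each: Sensor 1:594, Sensor 2:505, Sensor 3:650, Sensor 4:406, Sensor 5:334, Sensor 6:502, Sensor 7:597 → nearest is Sensor 5
2 of the 5 points have Sensor 2 as nearest.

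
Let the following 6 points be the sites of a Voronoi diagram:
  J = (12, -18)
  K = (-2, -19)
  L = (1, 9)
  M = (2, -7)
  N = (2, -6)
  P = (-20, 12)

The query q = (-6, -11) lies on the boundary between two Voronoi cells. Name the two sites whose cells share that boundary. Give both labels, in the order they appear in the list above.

K and M

Squared distances from q to each site:
|qJ|² = (-6−12)² + (-11−(-18))² = 324 + 49 = 373
|qK|² = (-6−(-2))² + (-11−(-19))² = 16 + 64 = 80
|qL|² = (-6−1)² + (-11−9)² = 49 + 400 = 449
|qM|² = (-6−2)² + (-11−(-7))² = 64 + 16 = 80
|qN|² = (-6−2)² + (-11−(-6))² = 64 + 25 = 89
|qP|² = (-6−(-20))² + (-11−12)² = 196 + 529 = 725
q is equidistant from K and M (both at squared distance 80), and every other site is strictly farther — so q lies on the K–M Voronoi edge.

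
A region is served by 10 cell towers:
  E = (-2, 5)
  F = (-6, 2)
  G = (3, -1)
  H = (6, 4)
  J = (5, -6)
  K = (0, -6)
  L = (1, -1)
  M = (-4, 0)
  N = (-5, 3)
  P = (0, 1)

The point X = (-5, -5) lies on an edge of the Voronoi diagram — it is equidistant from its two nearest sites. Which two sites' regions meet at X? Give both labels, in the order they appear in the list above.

Squared distances from X to each site:
|XE|² = (-5−(-2))² + (-5−5)² = 9 + 100 = 109
|XF|² = (-5−(-6))² + (-5−2)² = 1 + 49 = 50
|XG|² = (-5−3)² + (-5−(-1))² = 64 + 16 = 80
|XH|² = (-5−6)² + (-5−4)² = 121 + 81 = 202
|XJ|² = (-5−5)² + (-5−(-6))² = 100 + 1 = 101
|XK|² = (-5−0)² + (-5−(-6))² = 25 + 1 = 26
|XL|² = (-5−1)² + (-5−(-1))² = 36 + 16 = 52
|XM|² = (-5−(-4))² + (-5−0)² = 1 + 25 = 26
|XN|² = (-5−(-5))² + (-5−3)² = 0 + 64 = 64
|XP|² = (-5−0)² + (-5−1)² = 25 + 36 = 61
X is equidistant from K and M (both at squared distance 26), and every other site is strictly farther — so X lies on the K–M Voronoi edge.

K and M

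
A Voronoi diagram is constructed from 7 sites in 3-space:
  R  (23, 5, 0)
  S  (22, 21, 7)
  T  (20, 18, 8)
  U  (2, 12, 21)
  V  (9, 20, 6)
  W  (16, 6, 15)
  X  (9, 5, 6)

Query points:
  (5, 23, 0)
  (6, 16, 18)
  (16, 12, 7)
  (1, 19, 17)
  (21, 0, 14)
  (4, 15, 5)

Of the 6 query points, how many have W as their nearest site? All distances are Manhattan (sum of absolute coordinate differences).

(5, 23, 0) — d to each: R:36, S:26, T:28, U:35, V:13, W:43, X:28 → nearest is V
(6, 16, 18) — d to each: R:46, S:32, T:26, U:11, V:19, W:23, X:26 → nearest is U
(16, 12, 7) — d to each: R:21, S:15, T:11, U:28, V:16, W:14, X:15 → nearest is T
(1, 19, 17) — d to each: R:53, S:33, T:29, U:12, V:20, W:30, X:33 → nearest is U
(21, 0, 14) — d to each: R:21, S:29, T:25, U:38, V:40, W:12, X:25 → nearest is W
(4, 15, 5) — d to each: R:34, S:26, T:22, U:21, V:11, W:31, X:16 → nearest is V
1 of the 6 points has W as nearest.

1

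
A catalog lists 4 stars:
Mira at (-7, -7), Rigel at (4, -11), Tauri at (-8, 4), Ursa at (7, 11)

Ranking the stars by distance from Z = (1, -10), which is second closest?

Since √ is increasing, it suffices to compare squared distances:
d²(Z, Mira) = (1−(-7))² + (-10−(-7))² = 64 + 9 = 73
d²(Z, Rigel) = (1−4)² + (-10−(-11))² = 9 + 1 = 10
d²(Z, Tauri) = (1−(-8))² + (-10−4)² = 81 + 196 = 277
d²(Z, Ursa) = (1−7)² + (-10−11)² = 36 + 441 = 477
Sorted ascending: Rigel, Mira, Tauri, … — the second-nearest is Mira.

Mira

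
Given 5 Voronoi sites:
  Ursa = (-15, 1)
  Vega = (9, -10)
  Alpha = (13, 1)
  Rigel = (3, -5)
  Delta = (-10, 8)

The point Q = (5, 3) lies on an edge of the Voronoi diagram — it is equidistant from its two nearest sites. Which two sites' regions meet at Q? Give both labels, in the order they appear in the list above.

Alpha and Rigel

Squared distances from Q to each site:
d²(Q, Ursa) = (5−(-15))² + (3−1)² = 400 + 4 = 404
d²(Q, Vega) = (5−9)² + (3−(-10))² = 16 + 169 = 185
d²(Q, Alpha) = (5−13)² + (3−1)² = 64 + 4 = 68
d²(Q, Rigel) = (5−3)² + (3−(-5))² = 4 + 64 = 68
d²(Q, Delta) = (5−(-10))² + (3−8)² = 225 + 25 = 250
Q is equidistant from Alpha and Rigel (both at squared distance 68), and every other site is strictly farther — so Q lies on the Alpha–Rigel Voronoi edge.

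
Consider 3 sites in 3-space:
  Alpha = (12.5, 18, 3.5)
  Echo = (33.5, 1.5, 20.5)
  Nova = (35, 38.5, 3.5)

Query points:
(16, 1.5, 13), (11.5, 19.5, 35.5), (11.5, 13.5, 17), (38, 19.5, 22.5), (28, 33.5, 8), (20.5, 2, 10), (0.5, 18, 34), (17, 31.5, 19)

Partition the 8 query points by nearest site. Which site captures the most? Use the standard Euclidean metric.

(16, 1.5, 13) — d² to each: Alpha:374.75, Echo:362.5, Nova:1820.25 → nearest is Echo
(11.5, 19.5, 35.5) — d² to each: Alpha:1027.25, Echo:1033, Nova:1937.25 → nearest is Alpha
(11.5, 13.5, 17) — d² to each: Alpha:203.5, Echo:640.25, Nova:1359.5 → nearest is Alpha
(38, 19.5, 22.5) — d² to each: Alpha:1013.5, Echo:348.25, Nova:731 → nearest is Echo
(28, 33.5, 8) — d² to each: Alpha:500.75, Echo:1210.5, Nova:94.25 → nearest is Nova
(20.5, 2, 10) — d² to each: Alpha:362.25, Echo:279.5, Nova:1584.75 → nearest is Echo
(0.5, 18, 34) — d² to each: Alpha:1074.25, Echo:1543.5, Nova:2540.75 → nearest is Alpha
(17, 31.5, 19) — d² to each: Alpha:442.75, Echo:1174.5, Nova:613.25 → nearest is Alpha
Tally — Alpha:4, Echo:3, Nova:1. Alpha captures the most (4).

Alpha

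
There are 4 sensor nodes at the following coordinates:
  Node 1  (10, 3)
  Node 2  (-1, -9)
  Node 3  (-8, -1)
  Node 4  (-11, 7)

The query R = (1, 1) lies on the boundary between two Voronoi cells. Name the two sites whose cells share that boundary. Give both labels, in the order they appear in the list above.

Squared distances from R to each site:
d²(R, Node 1) = (1−10)² + (1−3)² = 81 + 4 = 85
d²(R, Node 2) = (1−(-1))² + (1−(-9))² = 4 + 100 = 104
d²(R, Node 3) = (1−(-8))² + (1−(-1))² = 81 + 4 = 85
d²(R, Node 4) = (1−(-11))² + (1−7)² = 144 + 36 = 180
R is equidistant from Node 1 and Node 3 (both at squared distance 85), and every other site is strictly farther — so R lies on the Node 1–Node 3 Voronoi edge.

Node 1 and Node 3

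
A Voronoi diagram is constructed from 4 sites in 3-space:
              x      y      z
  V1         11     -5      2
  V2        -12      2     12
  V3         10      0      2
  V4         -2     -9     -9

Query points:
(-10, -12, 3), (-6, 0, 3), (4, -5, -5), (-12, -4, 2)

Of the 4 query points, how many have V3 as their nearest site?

0

(-10, -12, 3) — d² to each: V1:491, V2:281, V3:545, V4:217 → nearest is V4
(-6, 0, 3) — d² to each: V1:315, V2:121, V3:257, V4:241 → nearest is V2
(4, -5, -5) — d² to each: V1:98, V2:594, V3:110, V4:68 → nearest is V4
(-12, -4, 2) — d² to each: V1:530, V2:136, V3:500, V4:246 → nearest is V2
0 of the 4 points have V3 as nearest.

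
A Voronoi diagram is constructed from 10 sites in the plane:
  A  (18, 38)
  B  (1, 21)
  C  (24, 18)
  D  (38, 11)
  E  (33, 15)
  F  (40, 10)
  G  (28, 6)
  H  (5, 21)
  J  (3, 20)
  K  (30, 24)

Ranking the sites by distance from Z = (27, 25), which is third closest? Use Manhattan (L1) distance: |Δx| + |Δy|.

E

d(Z,A) = |27−18| + |25−38| = 9 + 13 = 22
d(Z,B) = |27−1| + |25−21| = 26 + 4 = 30
d(Z,C) = |27−24| + |25−18| = 3 + 7 = 10
d(Z,D) = |27−38| + |25−11| = 11 + 14 = 25
d(Z,E) = |27−33| + |25−15| = 6 + 10 = 16
d(Z,F) = |27−40| + |25−10| = 13 + 15 = 28
d(Z,G) = |27−28| + |25−6| = 1 + 19 = 20
d(Z,H) = |27−5| + |25−21| = 22 + 4 = 26
d(Z,J) = |27−3| + |25−20| = 24 + 5 = 29
d(Z,K) = |27−30| + |25−24| = 3 + 1 = 4
Sorted ascending: K, C, E, G, … — the third-nearest is E.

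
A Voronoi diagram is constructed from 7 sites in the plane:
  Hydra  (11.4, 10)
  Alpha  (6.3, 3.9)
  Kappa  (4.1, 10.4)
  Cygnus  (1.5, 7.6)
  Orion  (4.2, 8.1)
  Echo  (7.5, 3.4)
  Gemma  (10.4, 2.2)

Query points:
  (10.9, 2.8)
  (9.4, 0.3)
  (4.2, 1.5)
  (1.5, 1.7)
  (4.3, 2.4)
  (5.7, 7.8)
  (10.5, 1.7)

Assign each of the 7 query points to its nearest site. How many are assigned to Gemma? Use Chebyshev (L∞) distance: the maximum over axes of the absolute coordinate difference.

3

(10.9, 2.8) — d to each: Hydra:7.2, Alpha:4.6, Kappa:7.6, Cygnus:9.4, Orion:6.7, Echo:3.4, Gemma:0.6 → nearest is Gemma
(9.4, 0.3) — d to each: Hydra:9.7, Alpha:3.6, Kappa:10.1, Cygnus:7.9, Orion:7.8, Echo:3.1, Gemma:1.9 → nearest is Gemma
(4.2, 1.5) — d to each: Hydra:8.5, Alpha:2.4, Kappa:8.9, Cygnus:6.1, Orion:6.6, Echo:3.3, Gemma:6.2 → nearest is Alpha
(1.5, 1.7) — d to each: Hydra:9.9, Alpha:4.8, Kappa:8.7, Cygnus:5.9, Orion:6.4, Echo:6, Gemma:8.9 → nearest is Alpha
(4.3, 2.4) — d to each: Hydra:7.6, Alpha:2, Kappa:8, Cygnus:5.2, Orion:5.7, Echo:3.2, Gemma:6.1 → nearest is Alpha
(5.7, 7.8) — d to each: Hydra:5.7, Alpha:3.9, Kappa:2.6, Cygnus:4.2, Orion:1.5, Echo:4.4, Gemma:5.6 → nearest is Orion
(10.5, 1.7) — d to each: Hydra:8.3, Alpha:4.2, Kappa:8.7, Cygnus:9, Orion:6.4, Echo:3, Gemma:0.5 → nearest is Gemma
3 of the 7 points have Gemma as nearest.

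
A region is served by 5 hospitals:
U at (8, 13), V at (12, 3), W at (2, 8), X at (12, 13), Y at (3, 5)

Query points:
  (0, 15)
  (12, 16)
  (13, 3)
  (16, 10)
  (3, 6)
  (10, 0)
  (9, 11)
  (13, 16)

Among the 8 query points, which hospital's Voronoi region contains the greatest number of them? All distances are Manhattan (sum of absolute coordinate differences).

(0, 15) — d to each: U:10, V:24, W:9, X:14, Y:13 → nearest is W
(12, 16) — d to each: U:7, V:13, W:18, X:3, Y:20 → nearest is X
(13, 3) — d to each: U:15, V:1, W:16, X:11, Y:12 → nearest is V
(16, 10) — d to each: U:11, V:11, W:16, X:7, Y:18 → nearest is X
(3, 6) — d to each: U:12, V:12, W:3, X:16, Y:1 → nearest is Y
(10, 0) — d to each: U:15, V:5, W:16, X:15, Y:12 → nearest is V
(9, 11) — d to each: U:3, V:11, W:10, X:5, Y:12 → nearest is U
(13, 16) — d to each: U:8, V:14, W:19, X:4, Y:21 → nearest is X
Tally — U:1, V:2, W:1, X:3, Y:1. X captures the most (3).

X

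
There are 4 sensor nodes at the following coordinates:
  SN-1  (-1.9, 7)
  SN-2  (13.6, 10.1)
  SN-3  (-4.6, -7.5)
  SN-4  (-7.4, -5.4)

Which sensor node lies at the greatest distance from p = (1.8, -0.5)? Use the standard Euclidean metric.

Squared Euclidean distances:
d²(p, SN-1) = (1.8−(-1.9))² + (-0.5−7)² = 13.69 + 56.25 = 69.94
d²(p, SN-2) = (1.8−13.6)² + (-0.5−10.1)² = 139.24 + 112.36 = 251.6
d²(p, SN-3) = (1.8−(-4.6))² + (-0.5−(-7.5))² = 40.96 + 49 = 89.96
d²(p, SN-4) = (1.8−(-7.4))² + (-0.5−(-5.4))² = 84.64 + 24.01 = 108.65
The largest is to SN-2.

SN-2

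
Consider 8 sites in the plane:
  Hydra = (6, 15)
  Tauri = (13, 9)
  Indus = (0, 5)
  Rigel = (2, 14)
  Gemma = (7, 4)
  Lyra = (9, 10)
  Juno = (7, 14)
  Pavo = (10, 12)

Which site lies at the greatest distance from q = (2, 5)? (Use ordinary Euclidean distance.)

Squared Euclidean distances:
d²(q, Hydra) = 16 + 100 = 116
d²(q, Tauri) = 121 + 16 = 137
d²(q, Indus) = 4 + 0 = 4
d²(q, Rigel) = 0 + 81 = 81
d²(q, Gemma) = 25 + 1 = 26
d²(q, Lyra) = 49 + 25 = 74
d²(q, Juno) = 25 + 81 = 106
d²(q, Pavo) = 64 + 49 = 113
The largest is to Tauri.

Tauri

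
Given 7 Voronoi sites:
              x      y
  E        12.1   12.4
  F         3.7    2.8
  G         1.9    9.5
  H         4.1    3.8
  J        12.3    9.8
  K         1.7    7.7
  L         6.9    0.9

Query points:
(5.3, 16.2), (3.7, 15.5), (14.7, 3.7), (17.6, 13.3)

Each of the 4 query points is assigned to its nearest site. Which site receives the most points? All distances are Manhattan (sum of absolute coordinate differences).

(5.3, 16.2) — d to each: E:10.6, F:15, G:10.1, H:13.6, J:13.4, K:12.1, L:16.9 → nearest is G
(3.7, 15.5) — d to each: E:11.5, F:12.7, G:7.8, H:12.1, J:14.3, K:9.8, L:17.8 → nearest is G
(14.7, 3.7) — d to each: E:11.3, F:11.9, G:18.6, H:10.7, J:8.5, K:17, L:10.6 → nearest is J
(17.6, 13.3) — d to each: E:6.4, F:24.4, G:19.5, H:23, J:8.8, K:21.5, L:23.1 → nearest is E
Tally — E:1, G:2, J:1. G captures the most (2).

G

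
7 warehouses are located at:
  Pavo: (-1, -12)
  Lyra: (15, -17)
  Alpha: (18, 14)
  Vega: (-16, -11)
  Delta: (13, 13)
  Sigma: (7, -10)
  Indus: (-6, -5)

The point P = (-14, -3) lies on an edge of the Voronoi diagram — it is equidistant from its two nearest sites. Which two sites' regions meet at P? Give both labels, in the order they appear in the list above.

Squared distances from P to each site:
d²(P, Pavo) = 169 + 81 = 250
d²(P, Lyra) = 841 + 196 = 1037
d²(P, Alpha) = 1024 + 289 = 1313
d²(P, Vega) = 4 + 64 = 68
d²(P, Delta) = 729 + 256 = 985
d²(P, Sigma) = 441 + 49 = 490
d²(P, Indus) = 64 + 4 = 68
P is equidistant from Vega and Indus (both at squared distance 68), and every other site is strictly farther — so P lies on the Vega–Indus Voronoi edge.

Vega and Indus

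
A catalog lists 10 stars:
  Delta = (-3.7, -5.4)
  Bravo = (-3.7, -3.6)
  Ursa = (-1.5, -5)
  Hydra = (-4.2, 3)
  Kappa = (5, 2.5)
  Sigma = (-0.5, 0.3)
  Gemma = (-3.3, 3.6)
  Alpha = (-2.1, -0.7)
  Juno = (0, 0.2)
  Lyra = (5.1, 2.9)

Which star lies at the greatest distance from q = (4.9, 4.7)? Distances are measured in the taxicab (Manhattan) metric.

d(q, Delta) = 8.6 + 10.1 = 18.7
d(q, Bravo) = 8.6 + 8.3 = 16.9
d(q, Ursa) = 6.4 + 9.7 = 16.1
d(q, Hydra) = 9.1 + 1.7 = 10.8
d(q, Kappa) = 0.1 + 2.2 = 2.3
d(q, Sigma) = 5.4 + 4.4 = 9.8
d(q, Gemma) = 8.2 + 1.1 = 9.3
d(q, Alpha) = 7 + 5.4 = 12.4
d(q, Juno) = 4.9 + 4.5 = 9.4
d(q, Lyra) = 0.2 + 1.8 = 2
The largest is to Delta.

Delta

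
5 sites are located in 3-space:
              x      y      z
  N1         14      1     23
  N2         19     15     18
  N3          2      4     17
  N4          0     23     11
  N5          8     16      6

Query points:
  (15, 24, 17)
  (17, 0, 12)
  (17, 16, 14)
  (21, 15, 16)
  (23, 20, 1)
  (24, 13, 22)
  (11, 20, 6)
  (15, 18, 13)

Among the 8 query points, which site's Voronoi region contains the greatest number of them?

(15, 24, 17) — d² to each: N1:566, N2:98, N3:569, N4:262, N5:234 → nearest is N2
(17, 0, 12) — d² to each: N1:131, N2:265, N3:266, N4:819, N5:373 → nearest is N1
(17, 16, 14) — d² to each: N1:315, N2:21, N3:378, N4:347, N5:145 → nearest is N2
(21, 15, 16) — d² to each: N1:294, N2:8, N3:483, N4:530, N5:270 → nearest is N2
(23, 20, 1) — d² to each: N1:926, N2:330, N3:953, N4:638, N5:266 → nearest is N5
(24, 13, 22) — d² to each: N1:245, N2:45, N3:590, N4:797, N5:521 → nearest is N2
(11, 20, 6) — d² to each: N1:659, N2:233, N3:458, N4:155, N5:25 → nearest is N5
(15, 18, 13) — d² to each: N1:390, N2:50, N3:381, N4:254, N5:102 → nearest is N2
Tally — N1:1, N2:5, N5:2. N2 captures the most (5).

N2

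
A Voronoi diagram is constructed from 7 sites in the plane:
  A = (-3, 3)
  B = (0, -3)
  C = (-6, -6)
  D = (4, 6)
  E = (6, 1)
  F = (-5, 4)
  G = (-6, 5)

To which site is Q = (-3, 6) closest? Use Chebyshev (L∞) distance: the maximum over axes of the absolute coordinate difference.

d(Q,A) = max(0, 3) = 3
d(Q,B) = max(3, 9) = 9
d(Q,C) = max(3, 12) = 12
d(Q,D) = max(7, 0) = 7
d(Q,E) = max(9, 5) = 9
d(Q,F) = max(2, 2) = 2
d(Q,G) = max(3, 1) = 3
F is nearest.

F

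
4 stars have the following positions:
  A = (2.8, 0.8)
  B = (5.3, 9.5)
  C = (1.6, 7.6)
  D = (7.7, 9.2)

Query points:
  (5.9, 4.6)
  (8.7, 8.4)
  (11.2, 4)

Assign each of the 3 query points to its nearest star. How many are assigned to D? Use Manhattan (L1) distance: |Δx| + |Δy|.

(5.9, 4.6) — d to each: A:6.9, B:5.5, C:7.3, D:6.4 → nearest is B
(8.7, 8.4) — d to each: A:13.5, B:4.5, C:7.9, D:1.8 → nearest is D
(11.2, 4) — d to each: A:11.6, B:11.4, C:13.2, D:8.7 → nearest is D
2 of the 3 points have D as nearest.

2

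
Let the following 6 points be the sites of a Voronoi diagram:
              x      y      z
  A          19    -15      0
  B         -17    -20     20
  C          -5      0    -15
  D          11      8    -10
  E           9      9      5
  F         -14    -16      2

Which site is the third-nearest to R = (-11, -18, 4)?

C

Since √ is increasing, it suffices to compare squared distances:
|RA|² = (-11−19)² + (-18−(-15))² + (4−0)² = 900 + 9 + 16 = 925
|RB|² = (-11−(-17))² + (-18−(-20))² + (4−20)² = 36 + 4 + 256 = 296
|RC|² = (-11−(-5))² + (-18−0)² + (4−(-15))² = 36 + 324 + 361 = 721
|RD|² = (-11−11)² + (-18−8)² + (4−(-10))² = 484 + 676 + 196 = 1356
|RE|² = (-11−9)² + (-18−9)² + (4−5)² = 400 + 729 + 1 = 1130
|RF|² = (-11−(-14))² + (-18−(-16))² + (4−2)² = 9 + 4 + 4 = 17
Sorted ascending: F, B, C, A, … — the third-nearest is C.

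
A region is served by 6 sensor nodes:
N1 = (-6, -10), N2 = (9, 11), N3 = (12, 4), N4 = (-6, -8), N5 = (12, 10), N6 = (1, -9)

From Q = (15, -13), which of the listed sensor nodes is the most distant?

N2

Squared Euclidean distances:
|QN1|² = (15−(-6))² + (-13−(-10))² = 441 + 9 = 450
|QN2|² = (15−9)² + (-13−11)² = 36 + 576 = 612
|QN3|² = (15−12)² + (-13−4)² = 9 + 289 = 298
|QN4|² = (15−(-6))² + (-13−(-8))² = 441 + 25 = 466
|QN5|² = (15−12)² + (-13−10)² = 9 + 529 = 538
|QN6|² = (15−1)² + (-13−(-9))² = 196 + 16 = 212
The largest is to N2.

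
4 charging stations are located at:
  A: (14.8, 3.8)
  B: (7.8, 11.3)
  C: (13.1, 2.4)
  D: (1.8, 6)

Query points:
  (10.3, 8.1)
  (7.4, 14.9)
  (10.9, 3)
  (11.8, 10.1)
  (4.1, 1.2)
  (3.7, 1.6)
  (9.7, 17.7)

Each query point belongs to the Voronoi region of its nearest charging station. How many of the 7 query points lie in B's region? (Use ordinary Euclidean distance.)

(10.3, 8.1) — d² to each: A:38.74, B:16.49, C:40.33, D:76.66 → nearest is B
(7.4, 14.9) — d² to each: A:177.97, B:13.12, C:188.74, D:110.57 → nearest is B
(10.9, 3) — d² to each: A:15.85, B:78.5, C:5.2, D:91.81 → nearest is C
(11.8, 10.1) — d² to each: A:48.69, B:17.44, C:60.98, D:116.81 → nearest is B
(4.1, 1.2) — d² to each: A:121.25, B:115.7, C:82.44, D:28.33 → nearest is D
(3.7, 1.6) — d² to each: A:128.05, B:110.9, C:89, D:22.97 → nearest is D
(9.7, 17.7) — d² to each: A:219.22, B:44.57, C:245.65, D:199.3 → nearest is B
4 of the 7 points have B as nearest.

4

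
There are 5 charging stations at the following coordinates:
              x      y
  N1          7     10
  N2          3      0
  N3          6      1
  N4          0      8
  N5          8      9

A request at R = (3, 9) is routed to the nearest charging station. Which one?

N4

Since √ is increasing, it suffices to compare squared distances:
|RN1|² = (3−7)² + (9−10)² = 16 + 1 = 17
|RN2|² = (3−3)² + (9−0)² = 0 + 81 = 81
|RN3|² = (3−6)² + (9−1)² = 9 + 64 = 73
|RN4|² = (3−0)² + (9−8)² = 9 + 1 = 10
|RN5|² = (3−8)² + (9−9)² = 25 + 0 = 25
Minimum is at N4.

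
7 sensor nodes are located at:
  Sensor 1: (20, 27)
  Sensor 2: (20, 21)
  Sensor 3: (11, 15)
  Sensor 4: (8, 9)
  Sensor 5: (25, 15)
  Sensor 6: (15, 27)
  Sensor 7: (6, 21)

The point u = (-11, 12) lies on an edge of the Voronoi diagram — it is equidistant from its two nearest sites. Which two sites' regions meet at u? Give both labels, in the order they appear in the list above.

Squared distances from u to each site:
d²(u, Sensor 1) = 961 + 225 = 1186
d²(u, Sensor 2) = 961 + 81 = 1042
d²(u, Sensor 3) = 484 + 9 = 493
d²(u, Sensor 4) = 361 + 9 = 370
d²(u, Sensor 5) = 1296 + 9 = 1305
d²(u, Sensor 6) = 676 + 225 = 901
d²(u, Sensor 7) = 289 + 81 = 370
u is equidistant from Sensor 4 and Sensor 7 (both at squared distance 370), and every other site is strictly farther — so u lies on the Sensor 4–Sensor 7 Voronoi edge.

Sensor 4 and Sensor 7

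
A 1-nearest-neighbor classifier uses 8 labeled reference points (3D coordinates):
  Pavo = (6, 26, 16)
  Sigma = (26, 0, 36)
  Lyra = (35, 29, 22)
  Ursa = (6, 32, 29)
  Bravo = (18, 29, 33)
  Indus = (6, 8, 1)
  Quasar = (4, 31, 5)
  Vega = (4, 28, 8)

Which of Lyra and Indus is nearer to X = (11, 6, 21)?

Compare squared distances:
d²(X, Lyra) = (11−35)² + (6−29)² + (21−22)² = 576 + 529 + 1 = 1106
d²(X, Indus) = (11−6)² + (6−8)² + (21−1)² = 25 + 4 + 400 = 429
1106 > 429, so Indus is closer.

Indus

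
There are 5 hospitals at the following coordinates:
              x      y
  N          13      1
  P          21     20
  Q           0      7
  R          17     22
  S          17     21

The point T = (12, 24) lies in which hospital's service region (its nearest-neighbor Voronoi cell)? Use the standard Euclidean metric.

Since √ is increasing, it suffices to compare squared distances:
|TN|² = (12−13)² + (24−1)² = 1 + 529 = 530
|TP|² = (12−21)² + (24−20)² = 81 + 16 = 97
|TQ|² = (12−0)² + (24−7)² = 144 + 289 = 433
|TR|² = (12−17)² + (24−22)² = 25 + 4 = 29
|TS|² = (12−17)² + (24−21)² = 25 + 9 = 34
Minimum is at R.

R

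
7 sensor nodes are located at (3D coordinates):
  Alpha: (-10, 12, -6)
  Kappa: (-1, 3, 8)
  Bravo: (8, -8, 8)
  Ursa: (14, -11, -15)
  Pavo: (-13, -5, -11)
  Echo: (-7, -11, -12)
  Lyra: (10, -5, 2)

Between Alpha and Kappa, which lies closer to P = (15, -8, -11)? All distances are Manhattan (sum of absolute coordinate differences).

Kappa

d(P, Alpha) = |15−(-10)| + |-8−12| + |-11−(-6)| = 25 + 20 + 5 = 50
d(P, Kappa) = |15−(-1)| + |-8−3| + |-11−8| = 16 + 11 + 19 = 46
50 > 46, so Kappa is closer.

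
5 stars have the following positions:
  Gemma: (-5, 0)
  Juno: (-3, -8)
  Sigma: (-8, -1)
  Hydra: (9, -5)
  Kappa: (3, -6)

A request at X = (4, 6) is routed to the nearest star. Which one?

Since √ is increasing, it suffices to compare squared distances:
d²(X, Gemma) = 81 + 36 = 117
d²(X, Juno) = 49 + 196 = 245
d²(X, Sigma) = 144 + 49 = 193
d²(X, Hydra) = 25 + 121 = 146
d²(X, Kappa) = 1 + 144 = 145
Minimum is at Gemma.

Gemma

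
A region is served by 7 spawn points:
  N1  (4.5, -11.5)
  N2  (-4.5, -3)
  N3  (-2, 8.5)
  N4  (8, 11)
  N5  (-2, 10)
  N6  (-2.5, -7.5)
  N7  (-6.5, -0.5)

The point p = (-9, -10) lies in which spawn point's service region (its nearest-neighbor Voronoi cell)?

Compare squared distances (the ordering matches that of the actual distances):
|pN1|² = 182.25 + 2.25 = 184.5
|pN2|² = 20.25 + 49 = 69.25
|pN3|² = 49 + 342.25 = 391.25
|pN4|² = 289 + 441 = 730
|pN5|² = 49 + 400 = 449
|pN6|² = 42.25 + 6.25 = 48.5
|pN7|² = 6.25 + 90.25 = 96.5
N6 is nearest.

N6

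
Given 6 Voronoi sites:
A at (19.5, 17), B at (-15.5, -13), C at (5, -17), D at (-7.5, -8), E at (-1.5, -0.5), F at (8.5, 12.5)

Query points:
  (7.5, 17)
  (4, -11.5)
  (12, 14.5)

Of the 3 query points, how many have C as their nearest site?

(7.5, 17) — d² to each: A:144, B:1429, C:1162.25, D:850, E:387.25, F:21.25 → nearest is F
(4, -11.5) — d² to each: A:1052.5, B:382.5, C:31.25, D:144.5, E:151.25, F:596.25 → nearest is C
(12, 14.5) — d² to each: A:62.5, B:1512.5, C:1041.25, D:886.5, E:407.25, F:16.25 → nearest is F
1 of the 3 points has C as nearest.

1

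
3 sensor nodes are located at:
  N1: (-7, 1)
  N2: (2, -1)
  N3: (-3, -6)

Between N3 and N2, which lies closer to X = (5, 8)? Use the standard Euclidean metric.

N2

Compare squared distances:
|XN3|² = (5−(-3))² + (8−(-6))² = 64 + 196 = 260
|XN2|² = (5−2)² + (8−(-1))² = 9 + 81 = 90
260 > 90, so N2 is closer.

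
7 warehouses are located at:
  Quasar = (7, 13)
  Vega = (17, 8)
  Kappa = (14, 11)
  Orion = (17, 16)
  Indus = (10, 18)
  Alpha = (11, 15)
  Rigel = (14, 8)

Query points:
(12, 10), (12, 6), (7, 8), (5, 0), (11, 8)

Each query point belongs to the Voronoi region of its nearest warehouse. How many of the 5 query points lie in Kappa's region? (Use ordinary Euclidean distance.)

(12, 10) — d² to each: Quasar:34, Vega:29, Kappa:5, Orion:61, Indus:68, Alpha:26, Rigel:8 → nearest is Kappa
(12, 6) — d² to each: Quasar:74, Vega:29, Kappa:29, Orion:125, Indus:148, Alpha:82, Rigel:8 → nearest is Rigel
(7, 8) — d² to each: Quasar:25, Vega:100, Kappa:58, Orion:164, Indus:109, Alpha:65, Rigel:49 → nearest is Quasar
(5, 0) — d² to each: Quasar:173, Vega:208, Kappa:202, Orion:400, Indus:349, Alpha:261, Rigel:145 → nearest is Rigel
(11, 8) — d² to each: Quasar:41, Vega:36, Kappa:18, Orion:100, Indus:101, Alpha:49, Rigel:9 → nearest is Rigel
1 of the 5 points has Kappa as nearest.

1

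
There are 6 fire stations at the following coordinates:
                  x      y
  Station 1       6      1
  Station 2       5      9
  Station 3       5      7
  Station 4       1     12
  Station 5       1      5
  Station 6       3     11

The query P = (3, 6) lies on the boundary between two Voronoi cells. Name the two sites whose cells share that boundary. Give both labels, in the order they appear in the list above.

Squared distances from P to each site:
d²(P, Station 1) = (3−6)² + (6−1)² = 9 + 25 = 34
d²(P, Station 2) = (3−5)² + (6−9)² = 4 + 9 = 13
d²(P, Station 3) = (3−5)² + (6−7)² = 4 + 1 = 5
d²(P, Station 4) = (3−1)² + (6−12)² = 4 + 36 = 40
d²(P, Station 5) = (3−1)² + (6−5)² = 4 + 1 = 5
d²(P, Station 6) = (3−3)² + (6−11)² = 0 + 25 = 25
P is equidistant from Station 3 and Station 5 (both at squared distance 5), and every other site is strictly farther — so P lies on the Station 3–Station 5 Voronoi edge.

Station 3 and Station 5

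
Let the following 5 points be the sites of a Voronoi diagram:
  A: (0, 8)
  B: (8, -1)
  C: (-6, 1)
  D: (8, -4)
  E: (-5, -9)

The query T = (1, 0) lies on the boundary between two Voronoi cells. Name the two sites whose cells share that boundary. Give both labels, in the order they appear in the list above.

Squared distances from T to each site:
|TA|² = (1−0)² + (0−8)² = 1 + 64 = 65
|TB|² = (1−8)² + (0−(-1))² = 49 + 1 = 50
|TC|² = (1−(-6))² + (0−1)² = 49 + 1 = 50
|TD|² = (1−8)² + (0−(-4))² = 49 + 16 = 65
|TE|² = (1−(-5))² + (0−(-9))² = 36 + 81 = 117
T is equidistant from B and C (both at squared distance 50), and every other site is strictly farther — so T lies on the B–C Voronoi edge.

B and C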